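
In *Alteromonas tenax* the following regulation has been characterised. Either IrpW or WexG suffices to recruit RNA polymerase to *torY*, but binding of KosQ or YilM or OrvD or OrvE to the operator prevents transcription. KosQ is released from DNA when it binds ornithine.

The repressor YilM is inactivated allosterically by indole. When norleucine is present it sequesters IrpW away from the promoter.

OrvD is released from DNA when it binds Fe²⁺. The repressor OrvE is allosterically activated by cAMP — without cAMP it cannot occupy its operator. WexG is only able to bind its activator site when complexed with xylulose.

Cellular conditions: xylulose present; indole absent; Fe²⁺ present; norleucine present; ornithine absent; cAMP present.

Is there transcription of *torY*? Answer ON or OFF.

OFF

Norleucine is present, so IrpW is inactive.
Xylulose is present, so WexG is active.
Ornithine is absent, so KosQ is active.
Indole is absent, so YilM is active.
Fe²⁺ is present, so OrvD is inactive.
cAMP is present, so OrvE is active.
With repressor KosQ bound, *torY* is not transcribed.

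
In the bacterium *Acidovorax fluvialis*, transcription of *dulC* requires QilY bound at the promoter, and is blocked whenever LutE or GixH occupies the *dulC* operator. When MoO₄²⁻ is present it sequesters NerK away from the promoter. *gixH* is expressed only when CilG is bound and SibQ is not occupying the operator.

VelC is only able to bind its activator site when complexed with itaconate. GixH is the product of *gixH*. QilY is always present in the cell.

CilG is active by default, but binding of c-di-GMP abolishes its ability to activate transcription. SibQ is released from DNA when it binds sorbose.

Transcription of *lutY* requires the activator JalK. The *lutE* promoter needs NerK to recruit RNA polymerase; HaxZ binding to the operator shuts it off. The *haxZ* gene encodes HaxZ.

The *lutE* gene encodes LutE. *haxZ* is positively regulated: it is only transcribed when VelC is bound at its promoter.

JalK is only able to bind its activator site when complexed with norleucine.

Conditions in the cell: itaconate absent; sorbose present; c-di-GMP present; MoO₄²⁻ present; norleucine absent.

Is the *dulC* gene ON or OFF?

QilY is produced constitutively and is active.
Itaconate is absent, so VelC is inactive.
Required activator VelC is absent, so *haxZ* is not transcribed.
So HaxZ is not produced.
MoO₄²⁻ is present, so NerK is inactive.
Required activator NerK is absent, so *lutE* is not transcribed.
So LutE is not produced.
c-di-GMP is present, so CilG is inactive.
Sorbose is present, so SibQ is inactive.
Required activator CilG is absent, so *gixH* is not transcribed.
So GixH is not produced.
No repressor is bound and QilY is active, so *dulC* is transcribed.

ON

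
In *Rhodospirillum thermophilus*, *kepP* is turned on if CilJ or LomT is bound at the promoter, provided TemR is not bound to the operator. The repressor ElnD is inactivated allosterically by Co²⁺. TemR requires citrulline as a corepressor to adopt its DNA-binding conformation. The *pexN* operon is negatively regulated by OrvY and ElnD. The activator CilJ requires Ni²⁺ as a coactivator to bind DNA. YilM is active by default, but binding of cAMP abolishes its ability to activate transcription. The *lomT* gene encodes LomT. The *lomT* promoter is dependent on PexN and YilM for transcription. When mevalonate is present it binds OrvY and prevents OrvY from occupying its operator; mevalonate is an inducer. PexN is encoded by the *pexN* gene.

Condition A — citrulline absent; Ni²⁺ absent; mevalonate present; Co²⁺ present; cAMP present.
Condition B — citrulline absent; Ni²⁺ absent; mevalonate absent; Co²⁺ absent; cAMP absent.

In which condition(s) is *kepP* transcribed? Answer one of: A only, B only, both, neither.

Condition A:
Citrulline is absent, so TemR is inactive.
Ni²⁺ is absent, so CilJ is inactive.
Mevalonate is present, so OrvY is inactive.
Co²⁺ is present, so ElnD is inactive.
With no repressor bound, *pexN* is transcribed.
So PexN is produced and active.
cAMP is present, so YilM is inactive.
Required activator YilM is absent, so *lomT* is not transcribed.
So LomT is not produced.
No activator is available at the *kepP* promoter, so *kepP* is not transcribed.
→ *kepP* is OFF in A.
Condition B:
Citrulline is absent, so TemR is inactive.
Ni²⁺ is absent, so CilJ is inactive.
Mevalonate is absent, so OrvY is active.
Co²⁺ is absent, so ElnD is active.
With repressor OrvY bound, *pexN* is not transcribed.
So PexN is not produced.
cAMP is absent, so YilM is active.
Required activator PexN is absent, so *lomT* is not transcribed.
So LomT is not produced.
No activator is available at the *kepP* promoter, so *kepP* is not transcribed.
→ *kepP* is OFF in B.

neither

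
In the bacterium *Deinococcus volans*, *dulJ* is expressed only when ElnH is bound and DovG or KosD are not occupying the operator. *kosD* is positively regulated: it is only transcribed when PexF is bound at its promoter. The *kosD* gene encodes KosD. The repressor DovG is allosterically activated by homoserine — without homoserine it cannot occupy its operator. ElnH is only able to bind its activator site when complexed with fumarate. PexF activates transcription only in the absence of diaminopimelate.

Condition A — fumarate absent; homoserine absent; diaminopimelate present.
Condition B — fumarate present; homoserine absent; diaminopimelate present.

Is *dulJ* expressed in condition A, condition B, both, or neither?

B only

Condition A:
Fumarate is absent, so ElnH is inactive.
Homoserine is absent, so DovG is inactive.
Diaminopimelate is present, so PexF is inactive.
Required activator PexF is absent, so *kosD* is not transcribed.
So KosD is not produced.
Required activator ElnH is absent, so *dulJ* is not transcribed.
→ *dulJ* is OFF in A.
Condition B:
Fumarate is present, so ElnH is active.
Homoserine is absent, so DovG is inactive.
Diaminopimelate is present, so PexF is inactive.
Required activator PexF is absent, so *kosD* is not transcribed.
So KosD is not produced.
No repressor is bound and ElnH is active, so *dulJ* is transcribed.
→ *dulJ* is ON in B.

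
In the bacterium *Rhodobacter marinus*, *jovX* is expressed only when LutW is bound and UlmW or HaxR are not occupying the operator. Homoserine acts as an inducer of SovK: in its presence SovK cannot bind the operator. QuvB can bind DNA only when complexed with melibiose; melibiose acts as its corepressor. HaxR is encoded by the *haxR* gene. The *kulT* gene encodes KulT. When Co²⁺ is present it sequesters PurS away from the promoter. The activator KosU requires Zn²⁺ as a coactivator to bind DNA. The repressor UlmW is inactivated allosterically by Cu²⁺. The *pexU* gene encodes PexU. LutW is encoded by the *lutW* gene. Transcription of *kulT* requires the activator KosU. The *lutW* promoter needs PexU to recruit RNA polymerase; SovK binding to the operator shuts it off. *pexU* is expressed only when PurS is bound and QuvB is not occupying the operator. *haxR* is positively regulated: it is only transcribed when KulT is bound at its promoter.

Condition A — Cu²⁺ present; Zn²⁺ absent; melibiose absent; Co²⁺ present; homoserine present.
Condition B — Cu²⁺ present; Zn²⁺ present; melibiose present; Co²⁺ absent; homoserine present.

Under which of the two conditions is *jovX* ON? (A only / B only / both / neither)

Condition A:
Cu²⁺ is present, so UlmW is inactive.
Zn²⁺ is absent, so KosU is inactive.
Required activator KosU is absent, so *kulT* is not transcribed.
So KulT is not produced.
Required activator KulT is absent, so *haxR* is not transcribed.
So HaxR is not produced.
Melibiose is absent, so QuvB is inactive.
Co²⁺ is present, so PurS is inactive.
Required activator PurS is absent, so *pexU* is not transcribed.
So PexU is not produced.
Homoserine is present, so SovK is inactive.
Required activator PexU is absent, so *lutW* is not transcribed.
So LutW is not produced.
Required activator LutW is absent, so *jovX* is not transcribed.
→ *jovX* is OFF in A.
Condition B:
Cu²⁺ is present, so UlmW is inactive.
Zn²⁺ is present, so KosU is active.
No repressor is bound and KosU is active, so *kulT* is transcribed.
So KulT is produced and active.
No repressor is bound and KulT is active, so *haxR* is transcribed.
So HaxR is produced and active.
Melibiose is present, so QuvB is active.
Co²⁺ is absent, so PurS is active.
With repressor QuvB bound, *pexU* is not transcribed.
So PexU is not produced.
Homoserine is present, so SovK is inactive.
Required activator PexU is absent, so *lutW* is not transcribed.
So LutW is not produced.
With repressor HaxR bound, *jovX* is not transcribed.
→ *jovX* is OFF in B.

neither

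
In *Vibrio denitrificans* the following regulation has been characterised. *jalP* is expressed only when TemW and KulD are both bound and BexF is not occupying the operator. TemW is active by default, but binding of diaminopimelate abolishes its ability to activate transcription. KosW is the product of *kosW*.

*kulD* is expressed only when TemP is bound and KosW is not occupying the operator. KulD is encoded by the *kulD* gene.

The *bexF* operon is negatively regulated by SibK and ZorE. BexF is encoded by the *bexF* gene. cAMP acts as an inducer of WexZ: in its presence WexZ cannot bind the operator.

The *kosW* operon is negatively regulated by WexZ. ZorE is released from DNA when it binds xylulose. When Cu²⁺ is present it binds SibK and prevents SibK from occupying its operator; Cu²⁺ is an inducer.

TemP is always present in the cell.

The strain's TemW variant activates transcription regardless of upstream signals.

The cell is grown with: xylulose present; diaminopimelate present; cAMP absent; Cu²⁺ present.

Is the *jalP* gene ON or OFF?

TemW is constitutively active in this strain.
TemP is produced constitutively and is active.
cAMP is absent, so WexZ is active.
With repressor WexZ bound, *kosW* is not transcribed.
So KosW is not produced.
No repressor is bound and TemP is active, so *kulD* is transcribed.
So KulD is produced and active.
Cu²⁺ is present, so SibK is inactive.
Xylulose is present, so ZorE is inactive.
With no repressor bound, *bexF* is transcribed.
So BexF is produced and active.
With repressor BexF bound, *jalP* is not transcribed.

OFF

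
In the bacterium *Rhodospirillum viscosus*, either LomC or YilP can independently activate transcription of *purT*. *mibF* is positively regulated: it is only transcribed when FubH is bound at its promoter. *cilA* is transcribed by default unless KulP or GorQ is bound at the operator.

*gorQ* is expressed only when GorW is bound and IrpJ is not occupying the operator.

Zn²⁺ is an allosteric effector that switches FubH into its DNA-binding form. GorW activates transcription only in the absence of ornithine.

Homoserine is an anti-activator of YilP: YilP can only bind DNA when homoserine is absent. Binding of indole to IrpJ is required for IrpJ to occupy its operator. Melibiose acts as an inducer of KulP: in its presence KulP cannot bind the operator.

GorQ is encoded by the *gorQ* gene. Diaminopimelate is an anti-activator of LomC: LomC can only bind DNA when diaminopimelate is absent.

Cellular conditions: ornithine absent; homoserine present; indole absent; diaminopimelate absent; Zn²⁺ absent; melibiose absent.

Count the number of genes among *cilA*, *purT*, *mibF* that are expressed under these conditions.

Melibiose is absent, so KulP is active.
Ornithine is absent, so GorW is active.
Indole is absent, so IrpJ is inactive.
No repressor is bound and GorW is active, so *gorQ* is transcribed.
So GorQ is produced and active.
With repressor KulP bound, *cilA* is not transcribed.
→ *cilA* is OFF.
Diaminopimelate is absent, so LomC is active.
Homoserine is present, so YilP is inactive.
Activator LomC is present, so *purT* is transcribed.
→ *purT* is ON.
Zn²⁺ is absent, so FubH is inactive.
Required activator FubH is absent, so *mibF* is not transcribed.
→ *mibF* is OFF.
1 of the 3 genes is transcribed.

1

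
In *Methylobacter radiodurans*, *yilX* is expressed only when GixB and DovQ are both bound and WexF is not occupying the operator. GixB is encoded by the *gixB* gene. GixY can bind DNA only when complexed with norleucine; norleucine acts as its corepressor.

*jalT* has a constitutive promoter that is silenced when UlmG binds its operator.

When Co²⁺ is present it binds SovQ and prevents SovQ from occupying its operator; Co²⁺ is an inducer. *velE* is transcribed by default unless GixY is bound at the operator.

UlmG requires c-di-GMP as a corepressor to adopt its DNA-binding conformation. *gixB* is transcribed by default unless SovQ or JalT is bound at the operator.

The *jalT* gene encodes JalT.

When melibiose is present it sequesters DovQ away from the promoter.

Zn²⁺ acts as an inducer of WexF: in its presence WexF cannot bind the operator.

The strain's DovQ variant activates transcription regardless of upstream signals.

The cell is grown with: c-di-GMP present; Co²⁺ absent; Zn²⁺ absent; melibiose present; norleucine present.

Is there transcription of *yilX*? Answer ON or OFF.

OFF

Co²⁺ is absent, so SovQ is active.
c-di-GMP is present, so UlmG is active.
With repressor UlmG bound, *jalT* is not transcribed.
So JalT is not produced.
With repressor SovQ bound, *gixB* is not transcribed.
So GixB is not produced.
DovQ is constitutively active in this strain.
Zn²⁺ is absent, so WexF is active.
With repressor WexF bound, *yilX* is not transcribed.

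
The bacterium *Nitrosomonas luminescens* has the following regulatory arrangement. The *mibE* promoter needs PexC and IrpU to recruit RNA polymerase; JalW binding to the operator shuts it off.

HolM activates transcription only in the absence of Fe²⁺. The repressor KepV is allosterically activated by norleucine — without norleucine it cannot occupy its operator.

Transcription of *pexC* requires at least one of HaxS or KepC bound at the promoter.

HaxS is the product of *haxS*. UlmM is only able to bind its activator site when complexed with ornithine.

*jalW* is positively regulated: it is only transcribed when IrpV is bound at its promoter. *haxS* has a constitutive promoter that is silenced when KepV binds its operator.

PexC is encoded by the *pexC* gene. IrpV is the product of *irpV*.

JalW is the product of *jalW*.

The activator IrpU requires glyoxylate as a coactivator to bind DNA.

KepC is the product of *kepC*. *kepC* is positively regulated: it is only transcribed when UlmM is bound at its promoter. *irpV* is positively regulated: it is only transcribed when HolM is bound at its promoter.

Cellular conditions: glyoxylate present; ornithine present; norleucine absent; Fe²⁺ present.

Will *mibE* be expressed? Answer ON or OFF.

Fe²⁺ is present, so HolM is inactive.
Required activator HolM is absent, so *irpV* is not transcribed.
So IrpV is not produced.
Required activator IrpV is absent, so *jalW* is not transcribed.
So JalW is not produced.
Norleucine is absent, so KepV is inactive.
With no repressor bound, *haxS* is transcribed.
So HaxS is produced and active.
Ornithine is present, so UlmM is active.
No repressor is bound and UlmM is active, so *kepC* is transcribed.
So KepC is produced and active.
Activator HaxS is present, so *pexC* is transcribed.
So PexC is produced and active.
Glyoxylate is present, so IrpU is active.
No repressor is bound and PexC and IrpU are active, so *mibE* is transcribed.

ON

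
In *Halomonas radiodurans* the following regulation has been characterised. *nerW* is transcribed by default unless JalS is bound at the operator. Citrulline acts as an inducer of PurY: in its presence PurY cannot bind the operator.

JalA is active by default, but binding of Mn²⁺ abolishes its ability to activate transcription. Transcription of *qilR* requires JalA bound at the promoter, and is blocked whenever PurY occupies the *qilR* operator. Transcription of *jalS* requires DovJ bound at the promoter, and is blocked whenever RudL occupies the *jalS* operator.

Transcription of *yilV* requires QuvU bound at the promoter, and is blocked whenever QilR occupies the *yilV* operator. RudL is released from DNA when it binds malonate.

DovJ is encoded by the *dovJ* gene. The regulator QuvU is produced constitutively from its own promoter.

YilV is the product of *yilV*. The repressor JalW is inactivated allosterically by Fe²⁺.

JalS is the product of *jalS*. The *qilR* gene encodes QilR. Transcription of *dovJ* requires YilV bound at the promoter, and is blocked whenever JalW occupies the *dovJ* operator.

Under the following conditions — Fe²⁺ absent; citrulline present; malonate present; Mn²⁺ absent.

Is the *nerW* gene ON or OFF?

Citrulline is present, so PurY is inactive.
Mn²⁺ is absent, so JalA is active.
No repressor is bound and JalA is active, so *qilR* is transcribed.
So QilR is produced and active.
QuvU is produced constitutively and is active.
With repressor QilR bound, *yilV* is not transcribed.
So YilV is not produced.
Fe²⁺ is absent, so JalW is active.
With repressor JalW bound, *dovJ* is not transcribed.
So DovJ is not produced.
Malonate is present, so RudL is inactive.
Required activator DovJ is absent, so *jalS* is not transcribed.
So JalS is not produced.
With no repressor bound, *nerW* is transcribed.

ON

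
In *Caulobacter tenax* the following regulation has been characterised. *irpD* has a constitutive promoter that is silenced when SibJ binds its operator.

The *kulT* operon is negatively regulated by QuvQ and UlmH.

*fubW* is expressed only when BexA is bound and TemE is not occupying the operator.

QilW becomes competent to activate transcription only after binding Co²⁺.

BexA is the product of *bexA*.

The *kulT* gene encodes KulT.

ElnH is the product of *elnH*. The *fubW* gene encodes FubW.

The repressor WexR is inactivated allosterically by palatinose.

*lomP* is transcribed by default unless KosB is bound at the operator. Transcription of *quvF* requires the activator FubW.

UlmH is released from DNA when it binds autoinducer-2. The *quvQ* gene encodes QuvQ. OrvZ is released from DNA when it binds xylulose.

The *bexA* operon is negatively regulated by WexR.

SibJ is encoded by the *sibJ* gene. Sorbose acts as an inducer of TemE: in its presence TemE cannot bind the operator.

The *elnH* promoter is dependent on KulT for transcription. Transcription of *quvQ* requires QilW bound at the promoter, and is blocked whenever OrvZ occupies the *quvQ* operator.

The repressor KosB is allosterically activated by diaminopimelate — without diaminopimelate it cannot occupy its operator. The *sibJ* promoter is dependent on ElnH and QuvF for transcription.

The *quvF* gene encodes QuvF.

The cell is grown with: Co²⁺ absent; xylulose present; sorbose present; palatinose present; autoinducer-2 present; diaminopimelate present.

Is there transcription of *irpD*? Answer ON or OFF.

OFF

Xylulose is present, so OrvZ is inactive.
Co²⁺ is absent, so QilW is inactive.
Required activator QilW is absent, so *quvQ* is not transcribed.
So QuvQ is not produced.
Autoinducer-2 is present, so UlmH is inactive.
With no repressor bound, *kulT* is transcribed.
So KulT is produced and active.
No repressor is bound and KulT is active, so *elnH* is transcribed.
So ElnH is produced and active.
Palatinose is present, so WexR is inactive.
With no repressor bound, *bexA* is transcribed.
So BexA is produced and active.
Sorbose is present, so TemE is inactive.
No repressor is bound and BexA is active, so *fubW* is transcribed.
So FubW is produced and active.
No repressor is bound and FubW is active, so *quvF* is transcribed.
So QuvF is produced and active.
No repressor is bound and ElnH and QuvF are active, so *sibJ* is transcribed.
So SibJ is produced and active.
With repressor SibJ bound, *irpD* is not transcribed.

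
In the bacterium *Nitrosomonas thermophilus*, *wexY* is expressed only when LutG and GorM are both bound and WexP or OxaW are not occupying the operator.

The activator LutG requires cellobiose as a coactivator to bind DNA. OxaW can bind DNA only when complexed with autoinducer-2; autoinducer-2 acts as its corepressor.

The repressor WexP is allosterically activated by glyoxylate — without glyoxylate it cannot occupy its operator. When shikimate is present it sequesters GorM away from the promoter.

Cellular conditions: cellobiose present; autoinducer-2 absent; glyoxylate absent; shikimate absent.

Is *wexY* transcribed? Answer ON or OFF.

ON

Glyoxylate is absent, so WexP is inactive.
Cellobiose is present, so LutG is active.
Autoinducer-2 is absent, so OxaW is inactive.
Shikimate is absent, so GorM is active.
No repressor is bound and LutG and GorM are active, so *wexY* is transcribed.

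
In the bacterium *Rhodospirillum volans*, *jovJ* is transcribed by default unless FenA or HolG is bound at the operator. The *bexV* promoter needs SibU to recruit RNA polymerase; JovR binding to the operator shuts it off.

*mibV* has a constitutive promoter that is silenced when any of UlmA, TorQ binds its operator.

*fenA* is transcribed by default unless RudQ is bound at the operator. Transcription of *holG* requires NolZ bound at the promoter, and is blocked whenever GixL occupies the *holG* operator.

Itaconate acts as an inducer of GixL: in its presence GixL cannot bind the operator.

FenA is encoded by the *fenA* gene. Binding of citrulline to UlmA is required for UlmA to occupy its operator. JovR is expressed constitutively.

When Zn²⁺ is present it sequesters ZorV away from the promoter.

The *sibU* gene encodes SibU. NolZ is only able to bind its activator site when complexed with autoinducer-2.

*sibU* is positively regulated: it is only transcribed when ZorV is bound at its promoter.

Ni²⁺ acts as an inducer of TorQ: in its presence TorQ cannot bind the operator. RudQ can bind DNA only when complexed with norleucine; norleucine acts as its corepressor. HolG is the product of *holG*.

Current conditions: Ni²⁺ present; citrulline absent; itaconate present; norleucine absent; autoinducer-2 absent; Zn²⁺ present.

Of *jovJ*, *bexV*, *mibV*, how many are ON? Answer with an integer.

1

Norleucine is absent, so RudQ is inactive.
With no repressor bound, *fenA* is transcribed.
So FenA is produced and active.
Itaconate is present, so GixL is inactive.
Autoinducer-2 is absent, so NolZ is inactive.
Required activator NolZ is absent, so *holG* is not transcribed.
So HolG is not produced.
With repressor FenA bound, *jovJ* is not transcribed.
→ *jovJ* is OFF.
Zn²⁺ is present, so ZorV is inactive.
Required activator ZorV is absent, so *sibU* is not transcribed.
So SibU is not produced.
JovR is produced constitutively and is active.
With repressor JovR bound, *bexV* is not transcribed.
→ *bexV* is OFF.
Citrulline is absent, so UlmA is inactive.
Ni²⁺ is present, so TorQ is inactive.
With no repressor bound, *mibV* is transcribed.
→ *mibV* is ON.
1 of the 3 genes is transcribed.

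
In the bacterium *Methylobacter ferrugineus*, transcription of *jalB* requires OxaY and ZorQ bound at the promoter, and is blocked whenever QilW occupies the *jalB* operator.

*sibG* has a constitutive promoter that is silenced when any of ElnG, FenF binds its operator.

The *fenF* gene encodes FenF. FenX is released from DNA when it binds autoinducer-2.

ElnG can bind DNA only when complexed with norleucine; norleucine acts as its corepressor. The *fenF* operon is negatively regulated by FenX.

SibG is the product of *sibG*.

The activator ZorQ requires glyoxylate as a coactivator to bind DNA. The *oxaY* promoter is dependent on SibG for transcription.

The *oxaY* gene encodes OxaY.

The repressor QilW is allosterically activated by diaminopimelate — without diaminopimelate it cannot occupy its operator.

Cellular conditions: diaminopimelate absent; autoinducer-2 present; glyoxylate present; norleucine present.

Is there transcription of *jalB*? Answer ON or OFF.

Norleucine is present, so ElnG is active.
Autoinducer-2 is present, so FenX is inactive.
With no repressor bound, *fenF* is transcribed.
So FenF is produced and active.
With repressor ElnG bound, *sibG* is not transcribed.
So SibG is not produced.
Required activator SibG is absent, so *oxaY* is not transcribed.
So OxaY is not produced.
Diaminopimelate is absent, so QilW is inactive.
Glyoxylate is present, so ZorQ is active.
Required activator OxaY is absent, so *jalB* is not transcribed.

OFF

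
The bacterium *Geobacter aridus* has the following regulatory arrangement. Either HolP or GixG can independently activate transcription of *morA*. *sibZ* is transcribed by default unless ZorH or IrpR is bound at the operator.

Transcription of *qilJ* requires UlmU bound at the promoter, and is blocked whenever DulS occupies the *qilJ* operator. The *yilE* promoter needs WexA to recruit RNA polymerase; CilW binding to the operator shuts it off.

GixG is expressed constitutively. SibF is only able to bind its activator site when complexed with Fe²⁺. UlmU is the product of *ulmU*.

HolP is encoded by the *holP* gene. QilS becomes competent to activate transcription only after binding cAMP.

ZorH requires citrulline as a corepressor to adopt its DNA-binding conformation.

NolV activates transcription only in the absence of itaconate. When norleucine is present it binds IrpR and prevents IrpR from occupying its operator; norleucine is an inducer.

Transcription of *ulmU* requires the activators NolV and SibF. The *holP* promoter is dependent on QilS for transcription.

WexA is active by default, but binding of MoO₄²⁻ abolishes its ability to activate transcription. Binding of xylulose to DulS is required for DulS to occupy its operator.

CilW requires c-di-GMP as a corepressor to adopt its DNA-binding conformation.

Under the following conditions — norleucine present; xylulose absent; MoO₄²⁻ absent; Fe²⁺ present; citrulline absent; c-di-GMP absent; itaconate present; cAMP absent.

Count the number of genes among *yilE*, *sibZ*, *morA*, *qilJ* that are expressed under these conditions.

3

c-di-GMP is absent, so CilW is inactive.
MoO₄²⁻ is absent, so WexA is active.
No repressor is bound and WexA is active, so *yilE* is transcribed.
→ *yilE* is ON.
Citrulline is absent, so ZorH is inactive.
Norleucine is present, so IrpR is inactive.
With no repressor bound, *sibZ* is transcribed.
→ *sibZ* is ON.
cAMP is absent, so QilS is inactive.
Required activator QilS is absent, so *holP* is not transcribed.
So HolP is not produced.
GixG is produced constitutively and is active.
Activator GixG is present, so *morA* is transcribed.
→ *morA* is ON.
Itaconate is present, so NolV is inactive.
Fe²⁺ is present, so SibF is active.
Required activator NolV is absent, so *ulmU* is not transcribed.
So UlmU is not produced.
Xylulose is absent, so DulS is inactive.
Required activator UlmU is absent, so *qilJ* is not transcribed.
→ *qilJ* is OFF.
3 of the 4 genes are transcribed.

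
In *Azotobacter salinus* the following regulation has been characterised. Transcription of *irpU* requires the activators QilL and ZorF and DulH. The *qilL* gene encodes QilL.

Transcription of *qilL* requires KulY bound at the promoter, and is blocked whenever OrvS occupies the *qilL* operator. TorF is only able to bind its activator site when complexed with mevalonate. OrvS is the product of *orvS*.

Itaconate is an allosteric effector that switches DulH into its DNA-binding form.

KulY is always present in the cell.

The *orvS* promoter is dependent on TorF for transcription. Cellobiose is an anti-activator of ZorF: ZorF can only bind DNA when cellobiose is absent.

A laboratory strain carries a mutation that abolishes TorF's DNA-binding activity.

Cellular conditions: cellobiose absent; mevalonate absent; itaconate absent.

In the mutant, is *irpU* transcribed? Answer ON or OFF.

KulY is produced constitutively and is active.
TorF is non-functional in this strain, so it has no effect.
Required activator TorF is absent, so *orvS* is not transcribed.
So OrvS is not produced.
No repressor is bound and KulY is active, so *qilL* is transcribed.
So QilL is produced and active.
Cellobiose is absent, so ZorF is active.
Itaconate is absent, so DulH is inactive.
Required activator DulH is absent, so *irpU* is not transcribed.

OFF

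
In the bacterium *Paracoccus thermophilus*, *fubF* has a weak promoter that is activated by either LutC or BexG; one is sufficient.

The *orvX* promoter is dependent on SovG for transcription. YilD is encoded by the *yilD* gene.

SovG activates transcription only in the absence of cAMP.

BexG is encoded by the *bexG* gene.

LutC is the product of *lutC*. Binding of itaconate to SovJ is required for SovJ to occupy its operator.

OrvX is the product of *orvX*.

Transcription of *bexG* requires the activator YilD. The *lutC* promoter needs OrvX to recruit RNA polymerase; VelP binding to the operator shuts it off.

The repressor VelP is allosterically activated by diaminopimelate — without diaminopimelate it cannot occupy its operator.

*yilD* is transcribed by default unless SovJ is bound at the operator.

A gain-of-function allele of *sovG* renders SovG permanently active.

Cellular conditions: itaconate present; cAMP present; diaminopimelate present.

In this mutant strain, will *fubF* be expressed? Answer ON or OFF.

OFF

SovG is constitutively active in this strain.
No repressor is bound and SovG is active, so *orvX* is transcribed.
So OrvX is produced and active.
Diaminopimelate is present, so VelP is active.
With repressor VelP bound, *lutC* is not transcribed.
So LutC is not produced.
Itaconate is present, so SovJ is active.
With repressor SovJ bound, *yilD* is not transcribed.
So YilD is not produced.
Required activator YilD is absent, so *bexG* is not transcribed.
So BexG is not produced.
No activator is available at the *fubF* promoter, so *fubF* is not transcribed.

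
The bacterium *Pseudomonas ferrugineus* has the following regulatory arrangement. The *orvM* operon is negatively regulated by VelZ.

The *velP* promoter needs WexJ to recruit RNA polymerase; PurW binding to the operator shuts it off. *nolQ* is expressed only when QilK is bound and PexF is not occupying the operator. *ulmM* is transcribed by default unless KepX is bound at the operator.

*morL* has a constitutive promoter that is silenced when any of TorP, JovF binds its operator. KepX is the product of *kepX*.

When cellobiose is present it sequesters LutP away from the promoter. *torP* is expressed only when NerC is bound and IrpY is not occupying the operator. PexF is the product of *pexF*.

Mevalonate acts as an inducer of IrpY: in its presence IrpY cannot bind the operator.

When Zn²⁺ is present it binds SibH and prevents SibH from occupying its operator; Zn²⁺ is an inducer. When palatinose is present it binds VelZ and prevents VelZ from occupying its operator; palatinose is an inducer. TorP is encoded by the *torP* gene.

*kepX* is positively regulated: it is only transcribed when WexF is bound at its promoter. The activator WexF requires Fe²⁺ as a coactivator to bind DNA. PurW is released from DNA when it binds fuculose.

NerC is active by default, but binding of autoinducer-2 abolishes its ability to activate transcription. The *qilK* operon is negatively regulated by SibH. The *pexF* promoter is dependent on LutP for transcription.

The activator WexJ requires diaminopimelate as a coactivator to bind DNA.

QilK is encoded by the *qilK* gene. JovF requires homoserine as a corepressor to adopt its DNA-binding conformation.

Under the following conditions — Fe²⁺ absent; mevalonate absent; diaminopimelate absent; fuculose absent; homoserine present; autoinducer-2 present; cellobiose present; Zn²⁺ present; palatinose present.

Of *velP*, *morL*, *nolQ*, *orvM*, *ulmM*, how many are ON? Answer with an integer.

3

Diaminopimelate is absent, so WexJ is inactive.
Fuculose is absent, so PurW is active.
With repressor PurW bound, *velP* is not transcribed.
→ *velP* is OFF.
Mevalonate is absent, so IrpY is active.
Autoinducer-2 is present, so NerC is inactive.
With repressor IrpY bound, *torP* is not transcribed.
So TorP is not produced.
Homoserine is present, so JovF is active.
With repressor JovF bound, *morL* is not transcribed.
→ *morL* is OFF.
Zn²⁺ is present, so SibH is inactive.
With no repressor bound, *qilK* is transcribed.
So QilK is produced and active.
Cellobiose is present, so LutP is inactive.
Required activator LutP is absent, so *pexF* is not transcribed.
So PexF is not produced.
No repressor is bound and QilK is active, so *nolQ* is transcribed.
→ *nolQ* is ON.
Palatinose is present, so VelZ is inactive.
With no repressor bound, *orvM* is transcribed.
→ *orvM* is ON.
Fe²⁺ is absent, so WexF is inactive.
Required activator WexF is absent, so *kepX* is not transcribed.
So KepX is not produced.
With no repressor bound, *ulmM* is transcribed.
→ *ulmM* is ON.
3 of the 5 genes are transcribed.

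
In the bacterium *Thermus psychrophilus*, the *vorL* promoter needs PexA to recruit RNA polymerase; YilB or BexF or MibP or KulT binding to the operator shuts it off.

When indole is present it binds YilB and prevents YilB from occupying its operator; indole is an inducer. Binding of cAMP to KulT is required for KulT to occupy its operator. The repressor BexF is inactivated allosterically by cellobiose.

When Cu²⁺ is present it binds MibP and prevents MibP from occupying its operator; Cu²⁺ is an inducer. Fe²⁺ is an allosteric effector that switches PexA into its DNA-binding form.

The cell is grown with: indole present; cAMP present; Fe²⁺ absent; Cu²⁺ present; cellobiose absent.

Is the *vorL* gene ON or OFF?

OFF

Indole is present, so YilB is inactive.
Cellobiose is absent, so BexF is active.
Cu²⁺ is present, so MibP is inactive.
Fe²⁺ is absent, so PexA is inactive.
cAMP is present, so KulT is active.
With repressor BexF bound, *vorL* is not transcribed.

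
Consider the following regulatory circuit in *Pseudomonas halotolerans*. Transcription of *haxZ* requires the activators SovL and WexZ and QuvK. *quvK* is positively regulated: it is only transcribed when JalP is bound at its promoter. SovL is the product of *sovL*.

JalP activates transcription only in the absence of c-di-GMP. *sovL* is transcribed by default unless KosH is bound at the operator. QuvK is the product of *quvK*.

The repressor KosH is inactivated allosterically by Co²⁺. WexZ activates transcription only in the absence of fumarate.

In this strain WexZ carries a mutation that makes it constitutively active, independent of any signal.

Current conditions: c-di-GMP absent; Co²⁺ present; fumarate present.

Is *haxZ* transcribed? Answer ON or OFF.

Co²⁺ is present, so KosH is inactive.
With no repressor bound, *sovL* is transcribed.
So SovL is produced and active.
WexZ is constitutively active in this strain.
c-di-GMP is absent, so JalP is active.
No repressor is bound and JalP is active, so *quvK* is transcribed.
So QuvK is produced and active.
No repressor is bound and SovL and WexZ and QuvK are active, so *haxZ* is transcribed.

ON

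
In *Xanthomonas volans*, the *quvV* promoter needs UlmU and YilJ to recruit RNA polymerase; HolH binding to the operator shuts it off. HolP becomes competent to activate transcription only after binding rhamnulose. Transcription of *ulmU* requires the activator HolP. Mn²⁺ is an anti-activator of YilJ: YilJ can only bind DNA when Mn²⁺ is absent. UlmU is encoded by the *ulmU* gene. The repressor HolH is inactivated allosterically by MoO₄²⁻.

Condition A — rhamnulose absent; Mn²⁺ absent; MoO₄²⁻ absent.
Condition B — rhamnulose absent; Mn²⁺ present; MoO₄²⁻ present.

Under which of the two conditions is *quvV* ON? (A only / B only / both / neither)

neither

Condition A:
Rhamnulose is absent, so HolP is inactive.
Required activator HolP is absent, so *ulmU* is not transcribed.
So UlmU is not produced.
Mn²⁺ is absent, so YilJ is active.
MoO₄²⁻ is absent, so HolH is active.
With repressor HolH bound, *quvV* is not transcribed.
→ *quvV* is OFF in A.
Condition B:
Rhamnulose is absent, so HolP is inactive.
Required activator HolP is absent, so *ulmU* is not transcribed.
So UlmU is not produced.
Mn²⁺ is present, so YilJ is inactive.
MoO₄²⁻ is present, so HolH is inactive.
Required activator UlmU is absent, so *quvV* is not transcribed.
→ *quvV* is OFF in B.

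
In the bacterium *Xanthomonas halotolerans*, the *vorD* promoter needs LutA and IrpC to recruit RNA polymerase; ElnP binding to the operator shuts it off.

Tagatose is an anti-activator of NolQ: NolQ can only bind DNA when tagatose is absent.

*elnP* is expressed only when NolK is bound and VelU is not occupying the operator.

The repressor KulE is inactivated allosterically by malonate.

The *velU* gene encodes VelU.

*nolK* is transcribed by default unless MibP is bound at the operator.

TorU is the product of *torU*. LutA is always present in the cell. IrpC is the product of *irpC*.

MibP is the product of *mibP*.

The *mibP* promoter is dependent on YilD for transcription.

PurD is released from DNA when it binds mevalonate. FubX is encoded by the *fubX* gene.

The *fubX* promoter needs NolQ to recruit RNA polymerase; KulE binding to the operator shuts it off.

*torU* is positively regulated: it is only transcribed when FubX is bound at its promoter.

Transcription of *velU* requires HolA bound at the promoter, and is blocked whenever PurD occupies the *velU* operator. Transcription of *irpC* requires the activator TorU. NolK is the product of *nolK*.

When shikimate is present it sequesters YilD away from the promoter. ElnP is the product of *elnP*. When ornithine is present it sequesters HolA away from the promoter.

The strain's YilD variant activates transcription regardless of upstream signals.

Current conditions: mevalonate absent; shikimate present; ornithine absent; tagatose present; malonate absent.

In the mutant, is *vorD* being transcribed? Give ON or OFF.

LutA is produced constitutively and is active.
YilD is constitutively active in this strain.
No repressor is bound and YilD is active, so *mibP* is transcribed.
So MibP is produced and active.
With repressor MibP bound, *nolK* is not transcribed.
So NolK is not produced.
Mevalonate is absent, so PurD is active.
Ornithine is absent, so HolA is active.
With repressor PurD bound, *velU* is not transcribed.
So VelU is not produced.
Required activator NolK is absent, so *elnP* is not transcribed.
So ElnP is not produced.
Tagatose is present, so NolQ is inactive.
Malonate is absent, so KulE is active.
With repressor KulE bound, *fubX* is not transcribed.
So FubX is not produced.
Required activator FubX is absent, so *torU* is not transcribed.
So TorU is not produced.
Required activator TorU is absent, so *irpC* is not transcribed.
So IrpC is not produced.
Required activator IrpC is absent, so *vorD* is not transcribed.

OFF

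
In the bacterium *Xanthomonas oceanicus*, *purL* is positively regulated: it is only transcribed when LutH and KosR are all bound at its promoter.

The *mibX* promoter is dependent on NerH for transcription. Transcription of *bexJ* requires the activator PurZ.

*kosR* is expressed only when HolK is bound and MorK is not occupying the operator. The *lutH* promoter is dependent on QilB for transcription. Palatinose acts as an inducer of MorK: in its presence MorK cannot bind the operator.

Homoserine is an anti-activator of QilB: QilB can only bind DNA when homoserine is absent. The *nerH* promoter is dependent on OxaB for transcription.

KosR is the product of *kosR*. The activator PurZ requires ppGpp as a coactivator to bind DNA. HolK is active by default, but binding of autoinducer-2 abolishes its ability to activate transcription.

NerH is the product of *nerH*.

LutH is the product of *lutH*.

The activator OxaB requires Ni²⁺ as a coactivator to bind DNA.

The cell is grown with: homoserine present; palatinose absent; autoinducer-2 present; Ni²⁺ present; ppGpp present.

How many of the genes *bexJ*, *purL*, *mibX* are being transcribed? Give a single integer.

2

ppGpp is present, so PurZ is active.
No repressor is bound and PurZ is active, so *bexJ* is transcribed.
→ *bexJ* is ON.
Homoserine is present, so QilB is inactive.
Required activator QilB is absent, so *lutH* is not transcribed.
So LutH is not produced.
Autoinducer-2 is present, so HolK is inactive.
Palatinose is absent, so MorK is active.
With repressor MorK bound, *kosR* is not transcribed.
So KosR is not produced.
Required activator LutH is absent, so *purL* is not transcribed.
→ *purL* is OFF.
Ni²⁺ is present, so OxaB is active.
No repressor is bound and OxaB is active, so *nerH* is transcribed.
So NerH is produced and active.
No repressor is bound and NerH is active, so *mibX* is transcribed.
→ *mibX* is ON.
2 of the 3 genes are transcribed.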